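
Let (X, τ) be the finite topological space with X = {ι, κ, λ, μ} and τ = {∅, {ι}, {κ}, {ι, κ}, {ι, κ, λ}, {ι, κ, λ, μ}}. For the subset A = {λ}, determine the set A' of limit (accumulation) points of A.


A' = {μ}

For each x ∈ X, list the open sets U ∈ τ with x ∈ U, then check whether U ∩ (A ∖ {x}) ≠ ∅ for every such U.
  x = ι: open {ι} ∋ x has {ι} ∩ (A ∖ {ι}) = ∅, so x is NOT a limit point.
  x = κ: open {κ} ∋ x has {κ} ∩ (A ∖ {κ}) = ∅, so x is NOT a limit point.
  x = λ: open {ι, κ, λ} ∋ x has {ι, κ, λ} ∩ (A ∖ {λ}) = ∅, so x is NOT a limit point.
  x = μ: opens ∋ x are {ι, κ, λ, μ}; each meets A ∖ {μ}, so x IS a limit point.
Collecting: A' = {μ}.


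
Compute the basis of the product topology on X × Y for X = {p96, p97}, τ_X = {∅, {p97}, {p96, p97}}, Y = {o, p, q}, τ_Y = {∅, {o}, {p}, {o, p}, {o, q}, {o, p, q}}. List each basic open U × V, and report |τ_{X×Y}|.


Basis B = {∅ × ∅, {p97} × {o}, {p97} × {p}, {p96, p97} × {o}, {p96, p97} × {p}, {p97} × {o, p}, {p97} × {o, q}, {p97} × {o, p, q}, {p96, p97} × {o, p}, {p96, p97} × {o, q}, {p96, p97} × {o, p, q}}; |τ_{X×Y}| = 18.

Enumerate products U × V with U ∈ τ_X, V ∈ τ_Y (deduplicated):
  ∅ × ∅ = {} (∅)
  {p97} × {o} = {(p97,o)}
  {p97} × {p} = {(p97,p)}
  {p96, p97} × {o} = {(p96,o), (p97,o)}
  {p96, p97} × {p} = {(p96,p), (p97,p)}
  {p97} × {o, p} = {(p97,o), (p97,p)}
  {p97} × {o, q} = {(p97,o), (p97,q)}
  {p97} × {o, p, q} = {(p97,o), (p97,p), (p97,q)}
  {p96, p97} × {o, p} = {(p96,o), (p96,p), (p97,o), (p97,p)}
  {p96, p97} × {o, q} = {(p96,o), (p96,q), (p97,o), (p97,q)}
  {p96, p97} × {o, p, q} = {(p96,o), (p96,p), (p96,q), (p97,o), (p97,p), (p97,q)}
These 11 distinct sets form the basis B.
Close under arbitrary unions to get τ_{X×Y}; counting gives |τ_{X×Y}| = 18.


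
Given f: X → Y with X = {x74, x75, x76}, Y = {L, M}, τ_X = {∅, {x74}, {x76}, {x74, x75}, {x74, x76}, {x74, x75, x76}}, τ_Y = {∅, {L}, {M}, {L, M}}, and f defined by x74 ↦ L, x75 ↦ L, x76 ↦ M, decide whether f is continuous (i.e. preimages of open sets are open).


f IS continuous.

Compute f^{-1}(U) for each U ∈ τ_Y:
  U = ∅: f^{-1}(U) = ∅ ∈ τ_X ✓.
  U = {L}: f^{-1}(U) = {x74, x75} ∈ τ_X ✓.
  U = {M}: f^{-1}(U) = {x76} ∈ τ_X ✓.
  U = {L, M}: f^{-1}(U) = {x74, x75, x76} ∈ τ_X ✓.
Every preimage lies in τ_X, so f IS continuous.


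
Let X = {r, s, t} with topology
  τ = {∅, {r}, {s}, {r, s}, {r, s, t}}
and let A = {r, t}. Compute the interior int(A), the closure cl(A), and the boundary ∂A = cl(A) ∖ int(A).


int(A) = {r}, cl(A) = {r, t}, ∂A = {t}.

Closed sets in (X, τ) are complements of opens:
  closed(X, τ) = {∅, {t}, {r, t}, {s, t}, {r, s, t}}.
int(A) = ⋃ {U ∈ τ : U ⊆ A}. Opens contained in A: ∅, {r}.
Taking the union of these: int(A) = {r}.
cl(A) = ⋂ {C closed : A ⊆ C}. Closed sets containing A: {r, t}, {r, s, t}.
Intersecting these: cl(A) = {r, t}.
∂A = cl(A) ∖ int(A) = {r, t} ∖ {r} = {t}.


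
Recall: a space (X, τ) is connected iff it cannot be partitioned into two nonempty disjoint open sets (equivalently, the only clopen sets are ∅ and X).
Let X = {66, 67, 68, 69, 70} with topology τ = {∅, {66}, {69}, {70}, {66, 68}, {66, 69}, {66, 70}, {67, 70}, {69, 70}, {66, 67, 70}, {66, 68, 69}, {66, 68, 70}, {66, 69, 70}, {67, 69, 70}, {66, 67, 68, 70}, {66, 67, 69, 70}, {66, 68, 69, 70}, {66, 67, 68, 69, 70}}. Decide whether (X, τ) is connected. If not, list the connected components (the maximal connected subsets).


(X, τ) is disconnected; components = [{69}, {66, 68}, {67, 70}].

Find clopen sets (U ∈ τ with X ∖ U ∈ τ):
  U = ∅, X ∖ U = {66, 67, 68, 69, 70} — both open, so U is clopen.
  U = {69}, X ∖ U = {66, 67, 68, 70} — both open, so U is clopen.
  U = {66, 68}, X ∖ U = {67, 69, 70} — both open, so U is clopen.
  U = {67, 70}, X ∖ U = {66, 68, 69} — both open, so U is clopen.
  U = {66, 68, 69}, X ∖ U = {67, 70} — both open, so U is clopen.
  U = {67, 69, 70}, X ∖ U = {66, 68} — both open, so U is clopen.
  U = {66, 67, 68, 70}, X ∖ U = {69} — both open, so U is clopen.
  U = {66, 67, 68, 69, 70}, X ∖ U = ∅ — both open, so U is clopen.
Nontrivial clopen(s) exist: e.g. {66, 67, 68, 70}. So (X, τ) is disconnected.
Compute connected components by grouping points that agree on all clopens:
  component: {69}
  component: {66, 68}
  component: {67, 70}


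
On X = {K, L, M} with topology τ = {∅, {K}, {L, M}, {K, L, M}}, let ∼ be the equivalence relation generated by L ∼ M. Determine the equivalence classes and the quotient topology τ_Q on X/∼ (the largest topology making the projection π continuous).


X/∼ = {[K], [L=M]}; |τ_Q| = 4.

Equivalence classes: [K], [L=M].
Quotient map π: X → X/∼ sends K ↦ [K], L ↦ [L=M], M ↦ [L=M].
For each subset V ⊆ X/∼, compute π^{-1}(V) ⊆ X and check whether π^{-1}(V) ∈ τ. V is open in τ_Q iff π^{-1}(V) ∈ τ.
  V = {}: π^{-1}(V) = ∅ ∈ τ ✓.
  V = {[K]}: π^{-1}(V) = {K} ∈ τ ✓.
  V = {[L=M]}: π^{-1}(V) = {L, M} ∈ τ ✓.
  V = {[K], [L=M]}: π^{-1}(V) = {K, L, M} ∈ τ ✓.
Open sets in the quotient: τ_Q = {{}, {[K]}, {[L=M]}, {[K], [L=M]}} (4 elements).


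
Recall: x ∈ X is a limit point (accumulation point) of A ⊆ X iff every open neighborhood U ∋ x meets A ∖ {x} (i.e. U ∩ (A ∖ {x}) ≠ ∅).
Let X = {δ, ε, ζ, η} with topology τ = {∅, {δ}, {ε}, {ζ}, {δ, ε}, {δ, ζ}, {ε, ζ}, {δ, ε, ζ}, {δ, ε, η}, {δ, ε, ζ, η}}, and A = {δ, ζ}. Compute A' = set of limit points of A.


A' = {η}

For each x ∈ X, list the open sets U ∈ τ with x ∈ U, then check whether U ∩ (A ∖ {x}) ≠ ∅ for every such U.
  x = δ: open {δ} ∋ x has {δ} ∩ (A ∖ {δ}) = ∅, so x is NOT a limit point.
  x = ε: open {ε} ∋ x has {ε} ∩ (A ∖ {ε}) = ∅, so x is NOT a limit point.
  x = ζ: open {ζ} ∋ x has {ζ} ∩ (A ∖ {ζ}) = ∅, so x is NOT a limit point.
  x = η: opens ∋ x are {δ, ε, η}, {δ, ε, ζ, η}; each meets A ∖ {η}, so x IS a limit point.
Collecting: A' = {η}.


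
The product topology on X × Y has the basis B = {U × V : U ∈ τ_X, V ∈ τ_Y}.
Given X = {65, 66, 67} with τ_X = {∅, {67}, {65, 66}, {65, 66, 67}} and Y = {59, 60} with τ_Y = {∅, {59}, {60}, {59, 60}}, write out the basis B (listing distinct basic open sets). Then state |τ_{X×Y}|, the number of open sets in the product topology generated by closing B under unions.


Basis B = {∅ × ∅, {67} × {59}, {67} × {60}, {65, 66} × {59}, {65, 66} × {60}, {67} × {59, 60}, {65, 66, 67} × {59}, {65, 66, 67} × {60}, {65, 66} × {59, 60}, {65, 66, 67} × {59, 60}}; |τ_{X×Y}| = 16.

Enumerate products U × V with U ∈ τ_X, V ∈ τ_Y (deduplicated):
  ∅ × ∅ = {} (∅)
  {67} × {59} = {(67,59)}
  {67} × {60} = {(67,60)}
  {65, 66} × {59} = {(65,59), (66,59)}
  {65, 66} × {60} = {(65,60), (66,60)}
  {67} × {59, 60} = {(67,59), (67,60)}
  {65, 66, 67} × {59} = {(65,59), (66,59), (67,59)}
  {65, 66, 67} × {60} = {(65,60), (66,60), (67,60)}
  {65, 66} × {59, 60} = {(65,59), (65,60), (66,59), (66,60)}
  {65, 66, 67} × {59, 60} = {(65,59), (65,60), (66,59), (66,60), (67,59), (67,60)}
These 10 distinct sets form the basis B.
Close under arbitrary unions to get τ_{X×Y}; counting gives |τ_{X×Y}| = 16.


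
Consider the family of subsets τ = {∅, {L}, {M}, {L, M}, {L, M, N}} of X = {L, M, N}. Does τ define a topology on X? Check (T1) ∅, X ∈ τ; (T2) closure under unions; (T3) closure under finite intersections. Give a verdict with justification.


τ IS a topology on X.

Axiom (T1): ∅ ∈ τ? Yes; X ∈ τ? Yes.
Axiom (T2/T3): check pairwise unions and intersections of members of τ.
All pairwise intersections and unions checked — each lies in τ. Therefore τ satisfies (T1), (T2), (T3): it IS a topology on X.


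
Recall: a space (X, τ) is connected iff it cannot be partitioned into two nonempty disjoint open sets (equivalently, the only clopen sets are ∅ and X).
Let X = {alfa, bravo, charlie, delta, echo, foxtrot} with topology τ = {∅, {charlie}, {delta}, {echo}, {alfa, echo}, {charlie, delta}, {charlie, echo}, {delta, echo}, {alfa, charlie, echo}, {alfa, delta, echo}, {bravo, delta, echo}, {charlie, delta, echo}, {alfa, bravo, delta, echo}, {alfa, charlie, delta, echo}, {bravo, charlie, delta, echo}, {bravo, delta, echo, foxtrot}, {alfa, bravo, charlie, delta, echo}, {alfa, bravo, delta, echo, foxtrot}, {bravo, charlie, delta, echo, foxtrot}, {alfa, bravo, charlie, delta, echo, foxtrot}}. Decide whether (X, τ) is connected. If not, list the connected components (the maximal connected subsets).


(X, τ) is disconnected; components = [{charlie}, {alfa, bravo, delta, echo, foxtrot}].

Find clopen sets (U ∈ τ with X ∖ U ∈ τ):
  U = ∅, X ∖ U = {alfa, bravo, charlie, delta, echo, foxtrot} — both open, so U is clopen.
  U = {charlie}, X ∖ U = {alfa, bravo, delta, echo, foxtrot} — both open, so U is clopen.
  U = {alfa, bravo, delta, echo, foxtrot}, X ∖ U = {charlie} — both open, so U is clopen.
  U = {alfa, bravo, charlie, delta, echo, foxtrot}, X ∖ U = ∅ — both open, so U is clopen.
Nontrivial clopen(s) exist: e.g. {alfa, bravo, delta, echo, foxtrot}. So (X, τ) is disconnected.
Compute connected components by grouping points that agree on all clopens:
  component: {charlie}
  component: {alfa, bravo, delta, echo, foxtrot}


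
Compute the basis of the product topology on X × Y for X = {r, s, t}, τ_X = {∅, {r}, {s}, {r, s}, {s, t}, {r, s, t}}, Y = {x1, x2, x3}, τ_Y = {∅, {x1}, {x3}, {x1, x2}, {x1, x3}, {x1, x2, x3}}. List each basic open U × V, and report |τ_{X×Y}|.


Basis B = {∅ × ∅, {r} × {x1}, {r} × {x3}, {s} × {x1}, {s} × {x3}, {r} × {x1, x2}, {r} × {x1, x3}, {r, s} × {x1}, {r, s} × {x3}, {s} × {x1, x2}, {s} × {x1, x3}, {s, t} × {x1}, {s, t} × {x3}, {r} × {x1, x2, x3}, {r, s, t} × {x1}, {r, s, t} × {x3}, {s} × {x1, x2, x3}, {r, s} × {x1, x2}, {r, s} × {x1, x3}, {s, t} × {x1, x2}, {s, t} × {x1, x3}, {r, s} × {x1, x2, x3}, {r, s, t} × {x1, x2}, {r, s, t} × {x1, x3}, {s, t} × {x1, x2, x3}, {r, s, t} × {x1, x2, x3}}; |τ_{X×Y}| = 108.

Enumerate products U × V with U ∈ τ_X, V ∈ τ_Y (deduplicated):
  ∅ × ∅ = {} (∅)
  {r} × {x1} = {(r,x1)}
  {r} × {x3} = {(r,x3)}
  {s} × {x1} = {(s,x1)}
  {s} × {x3} = {(s,x3)}
  {r} × {x1, x2} = {(r,x1), (r,x2)}
  {r} × {x1, x3} = {(r,x1), (r,x3)}
  {r, s} × {x1} = {(r,x1), (s,x1)}
  {r, s} × {x3} = {(r,x3), (s,x3)}
  {s} × {x1, x2} = {(s,x1), (s,x2)}
  {s} × {x1, x3} = {(s,x1), (s,x3)}
  {s, t} × {x1} = {(s,x1), (t,x1)}
  {s, t} × {x3} = {(s,x3), (t,x3)}
  {r} × {x1, x2, x3} = {(r,x1), (r,x2), (r,x3)}
  {r, s, t} × {x1} = {(r,x1), (s,x1), (t,x1)}
  {r, s, t} × {x3} = {(r,x3), (s,x3), (t,x3)}
  {s} × {x1, x2, x3} = {(s,x1), (s,x2), (s,x3)}
  {r, s} × {x1, x2} = {(r,x1), (r,x2), (s,x1), (s,x2)}
  {r, s} × {x1, x3} = {(r,x1), (r,x3), (s,x1), (s,x3)}
  {s, t} × {x1, x2} = {(s,x1), (s,x2), (t,x1), (t,x2)}
  {s, t} × {x1, x3} = {(s,x1), (s,x3), (t,x1), (t,x3)}
  {r, s} × {x1, x2, x3} = {(r,x1), (r,x2), (r,x3), (s,x1), (s,x2), (s,x3)}
  {r, s, t} × {x1, x2} = {(r,x1), (r,x2), (s,x1), (s,x2), (t,x1), (t,x2)}
  {r, s, t} × {x1, x3} = {(r,x1), (r,x3), (s,x1), (s,x3), (t,x1), (t,x3)}
  {s, t} × {x1, x2, x3} = {(s,x1), (s,x2), (s,x3), (t,x1), (t,x2), (t,x3)}
  {r, s, t} × {x1, x2, x3} = {(r,x1), (r,x2), (r,x3), (s,x1), (s,x2), (s,x3), (t,x1), (t,x2), (t,x3)}
These 26 distinct sets form the basis B.
Close under arbitrary unions to get τ_{X×Y}; counting gives |τ_{X×Y}| = 108.


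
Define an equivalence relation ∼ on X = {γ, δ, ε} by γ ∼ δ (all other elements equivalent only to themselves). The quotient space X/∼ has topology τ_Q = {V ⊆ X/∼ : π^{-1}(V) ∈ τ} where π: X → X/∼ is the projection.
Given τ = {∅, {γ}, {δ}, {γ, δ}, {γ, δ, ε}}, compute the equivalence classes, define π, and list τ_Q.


X/∼ = {[γ=δ], [ε]}; |τ_Q| = 3.

Equivalence classes: [γ=δ], [ε].
Quotient map π: X → X/∼ sends γ ↦ [γ=δ], δ ↦ [γ=δ], ε ↦ [ε].
For each subset V ⊆ X/∼, compute π^{-1}(V) ⊆ X and check whether π^{-1}(V) ∈ τ. V is open in τ_Q iff π^{-1}(V) ∈ τ.
  V = {}: π^{-1}(V) = ∅ ∈ τ ✓.
  V = {[γ=δ]}: π^{-1}(V) = {γ, δ} ∈ τ ✓.
  V = {[ε]}: π^{-1}(V) = {ε} ∉ τ ✗.
  V = {[γ=δ], [ε]}: π^{-1}(V) = {γ, δ, ε} ∈ τ ✓.
Open sets in the quotient: τ_Q = {{}, {[γ=δ]}, {[γ=δ], [ε]}} (3 elements).


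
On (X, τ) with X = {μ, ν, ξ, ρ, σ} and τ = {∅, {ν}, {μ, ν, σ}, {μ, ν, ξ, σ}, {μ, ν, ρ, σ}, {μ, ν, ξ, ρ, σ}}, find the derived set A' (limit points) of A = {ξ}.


A' = ∅

For each x ∈ X, list the open sets U ∈ τ with x ∈ U, then check whether U ∩ (A ∖ {x}) ≠ ∅ for every such U.
  x = μ: open {μ, ν, σ} ∋ x has {μ, ν, σ} ∩ (A ∖ {μ}) = ∅, so x is NOT a limit point.
  x = ν: open {ν} ∋ x has {ν} ∩ (A ∖ {ν}) = ∅, so x is NOT a limit point.
  x = ξ: open {μ, ν, ξ, σ} ∋ x has {μ, ν, ξ, σ} ∩ (A ∖ {ξ}) = ∅, so x is NOT a limit point.
  x = ρ: open {μ, ν, ρ, σ} ∋ x has {μ, ν, ρ, σ} ∩ (A ∖ {ρ}) = ∅, so x is NOT a limit point.
  x = σ: open {μ, ν, σ} ∋ x has {μ, ν, σ} ∩ (A ∖ {σ}) = ∅, so x is NOT a limit point.
Collecting: A' = ∅.


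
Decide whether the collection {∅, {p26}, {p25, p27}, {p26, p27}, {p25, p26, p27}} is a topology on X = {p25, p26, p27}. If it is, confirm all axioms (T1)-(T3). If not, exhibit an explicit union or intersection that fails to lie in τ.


τ is NOT a topology on X.

Axiom (T1): ∅ ∈ τ? Yes; X ∈ τ? Yes.
Axiom (T2/T3): check pairwise unions and intersections of members of τ.
Counterexample for (T3): {p25, p27} ∩ {p26, p27} = {p27} ∉ τ. Therefore τ is NOT a topology.


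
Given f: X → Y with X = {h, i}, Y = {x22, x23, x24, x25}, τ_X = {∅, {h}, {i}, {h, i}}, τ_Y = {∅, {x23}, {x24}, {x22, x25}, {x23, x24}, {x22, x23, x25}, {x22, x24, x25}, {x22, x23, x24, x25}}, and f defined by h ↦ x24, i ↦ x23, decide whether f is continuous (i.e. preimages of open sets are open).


f IS continuous.

Compute f^{-1}(U) for each U ∈ τ_Y:
  U = ∅: f^{-1}(U) = ∅ ∈ τ_X ✓.
  U = {x23}: f^{-1}(U) = {i} ∈ τ_X ✓.
  U = {x24}: f^{-1}(U) = {h} ∈ τ_X ✓.
  U = {x22, x25}: f^{-1}(U) = ∅ ∈ τ_X ✓.
  U = {x23, x24}: f^{-1}(U) = {h, i} ∈ τ_X ✓.
  U = {x22, x23, x25}: f^{-1}(U) = {i} ∈ τ_X ✓.
  U = {x22, x24, x25}: f^{-1}(U) = {h} ∈ τ_X ✓.
  U = {x22, x23, x24, x25}: f^{-1}(U) = {h, i} ∈ τ_X ✓.
Every preimage lies in τ_X, so f IS continuous.


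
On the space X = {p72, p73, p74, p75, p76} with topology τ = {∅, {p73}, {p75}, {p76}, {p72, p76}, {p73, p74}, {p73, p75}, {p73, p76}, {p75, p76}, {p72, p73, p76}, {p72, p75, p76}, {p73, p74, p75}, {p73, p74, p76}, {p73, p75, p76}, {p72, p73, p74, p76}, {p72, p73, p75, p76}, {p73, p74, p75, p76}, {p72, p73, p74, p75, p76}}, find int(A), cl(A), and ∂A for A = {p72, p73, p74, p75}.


int(A) = {p73, p74, p75}, cl(A) = {p72, p73, p74, p75}, ∂A = {p72}.

Closed sets in (X, τ) are complements of opens:
  closed(X, τ) = {∅, {p72}, {p74}, {p75}, {p72, p74}, {p72, p75}, {p72, p76}, {p73, p74}, {p74, p75}, {p72, p73, p74}, {p72, p74, p75}, {p72, p74, p76}, {p72, p75, p76}, {p73, p74, p75}, {p72, p73, p74, p75}, {p72, p73, p74, p76}, {p72, p74, p75, p76}, {p72, p73, p74, p75, p76}}.
int(A) = ⋃ {U ∈ τ : U ⊆ A}. Opens contained in A: ∅, {p73}, {p75}, {p73, p74}, {p73, p75}, {p73, p74, p75}.
Taking the union of these: int(A) = {p73, p74, p75}.
cl(A) = ⋂ {C closed : A ⊆ C}. Closed sets containing A: {p72, p73, p74, p75}, {p72, p73, p74, p75, p76}.
Intersecting these: cl(A) = {p72, p73, p74, p75}.
∂A = cl(A) ∖ int(A) = {p72, p73, p74, p75} ∖ {p73, p74, p75} = {p72}.


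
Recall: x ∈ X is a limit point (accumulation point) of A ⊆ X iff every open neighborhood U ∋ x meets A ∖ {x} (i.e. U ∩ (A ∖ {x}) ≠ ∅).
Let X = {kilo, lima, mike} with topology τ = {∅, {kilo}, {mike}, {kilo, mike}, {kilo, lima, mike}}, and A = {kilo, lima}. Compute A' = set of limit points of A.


A' = {lima}

For each x ∈ X, list the open sets U ∈ τ with x ∈ U, then check whether U ∩ (A ∖ {x}) ≠ ∅ for every such U.
  x = kilo: open {kilo} ∋ x has {kilo} ∩ (A ∖ {kilo}) = ∅, so x is NOT a limit point.
  x = lima: opens ∋ x are {kilo, lima, mike}; each meets A ∖ {lima}, so x IS a limit point.
  x = mike: open {mike} ∋ x has {mike} ∩ (A ∖ {mike}) = ∅, so x is NOT a limit point.
Collecting: A' = {lima}.


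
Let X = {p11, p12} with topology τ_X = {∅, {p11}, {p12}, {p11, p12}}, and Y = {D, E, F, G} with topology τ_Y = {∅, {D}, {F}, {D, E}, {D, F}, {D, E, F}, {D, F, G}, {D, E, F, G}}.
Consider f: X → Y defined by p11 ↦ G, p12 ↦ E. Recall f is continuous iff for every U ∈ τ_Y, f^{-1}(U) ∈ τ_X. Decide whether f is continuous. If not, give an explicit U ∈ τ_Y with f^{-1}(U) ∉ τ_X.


f IS continuous.

Compute f^{-1}(U) for each U ∈ τ_Y:
  U = ∅: f^{-1}(U) = ∅ ∈ τ_X ✓.
  U = {D}: f^{-1}(U) = ∅ ∈ τ_X ✓.
  U = {F}: f^{-1}(U) = ∅ ∈ τ_X ✓.
  U = {D, E}: f^{-1}(U) = {p12} ∈ τ_X ✓.
  U = {D, F}: f^{-1}(U) = ∅ ∈ τ_X ✓.
  U = {D, E, F}: f^{-1}(U) = {p12} ∈ τ_X ✓.
  U = {D, F, G}: f^{-1}(U) = {p11} ∈ τ_X ✓.
  U = {D, E, F, G}: f^{-1}(U) = {p11, p12} ∈ τ_X ✓.
Every preimage lies in τ_X, so f IS continuous.


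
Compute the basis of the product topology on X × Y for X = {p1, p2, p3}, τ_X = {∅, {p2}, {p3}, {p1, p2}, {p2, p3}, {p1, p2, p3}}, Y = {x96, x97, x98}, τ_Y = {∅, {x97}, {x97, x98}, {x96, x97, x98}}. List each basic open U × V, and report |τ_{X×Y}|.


Basis B = {∅ × ∅, {p2} × {x97}, {p3} × {x97}, {p1, p2} × {x97}, {p2} × {x97, x98}, {p2, p3} × {x97}, {p3} × {x97, x98}, {p1, p2, p3} × {x97}, {p2} × {x96, x97, x98}, {p3} × {x96, x97, x98}, {p1, p2} × {x97, x98}, {p2, p3} × {x97, x98}, {p1, p2} × {x96, x97, x98}, {p1, p2, p3} × {x97, x98}, {p2, p3} × {x96, x97, x98}, {p1, p2, p3} × {x96, x97, x98}}; |τ_{X×Y}| = 40.

Enumerate products U × V with U ∈ τ_X, V ∈ τ_Y (deduplicated):
  ∅ × ∅ = {} (∅)
  {p2} × {x97} = {(p2,x97)}
  {p3} × {x97} = {(p3,x97)}
  {p1, p2} × {x97} = {(p1,x97), (p2,x97)}
  {p2} × {x97, x98} = {(p2,x97), (p2,x98)}
  {p2, p3} × {x97} = {(p2,x97), (p3,x97)}
  {p3} × {x97, x98} = {(p3,x97), (p3,x98)}
  {p1, p2, p3} × {x97} = {(p1,x97), (p2,x97), (p3,x97)}
  {p2} × {x96, x97, x98} = {(p2,x96), (p2,x97), (p2,x98)}
  {p3} × {x96, x97, x98} = {(p3,x96), (p3,x97), (p3,x98)}
  {p1, p2} × {x97, x98} = {(p1,x97), (p1,x98), (p2,x97), (p2,x98)}
  {p2, p3} × {x97, x98} = {(p2,x97), (p2,x98), (p3,x97), (p3,x98)}
  {p1, p2} × {x96, x97, x98} = {(p1,x96), (p1,x97), (p1,x98), (p2,x96), (p2,x97), (p2,x98)}
  {p1, p2, p3} × {x97, x98} = {(p1,x97), (p1,x98), (p2,x97), (p2,x98), (p3,x97), (p3,x98)}
  {p2, p3} × {x96, x97, x98} = {(p2,x96), (p2,x97), (p2,x98), (p3,x96), (p3,x97), (p3,x98)}
  {p1, p2, p3} × {x96, x97, x98} = {(p1,x96), (p1,x97), (p1,x98), (p2,x96), (p2,x97), (p2,x98), (p3,x96), (p3,x97), (p3,x98)}
These 16 distinct sets form the basis B.
Close under arbitrary unions to get τ_{X×Y}; counting gives |τ_{X×Y}| = 40.


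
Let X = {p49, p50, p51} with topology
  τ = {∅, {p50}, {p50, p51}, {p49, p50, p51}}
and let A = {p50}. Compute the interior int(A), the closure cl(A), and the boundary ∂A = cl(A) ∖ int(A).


int(A) = {p50}, cl(A) = {p49, p50, p51}, ∂A = {p49, p51}.

Closed sets in (X, τ) are complements of opens:
  closed(X, τ) = {∅, {p49}, {p49, p51}, {p49, p50, p51}}.
int(A) = ⋃ {U ∈ τ : U ⊆ A}. Opens contained in A: ∅, {p50}.
Taking the union of these: int(A) = {p50}.
cl(A) = ⋂ {C closed : A ⊆ C}. Closed sets containing A: {p49, p50, p51}.
Intersecting these: cl(A) = {p49, p50, p51}.
∂A = cl(A) ∖ int(A) = {p49, p50, p51} ∖ {p50} = {p49, p51}.


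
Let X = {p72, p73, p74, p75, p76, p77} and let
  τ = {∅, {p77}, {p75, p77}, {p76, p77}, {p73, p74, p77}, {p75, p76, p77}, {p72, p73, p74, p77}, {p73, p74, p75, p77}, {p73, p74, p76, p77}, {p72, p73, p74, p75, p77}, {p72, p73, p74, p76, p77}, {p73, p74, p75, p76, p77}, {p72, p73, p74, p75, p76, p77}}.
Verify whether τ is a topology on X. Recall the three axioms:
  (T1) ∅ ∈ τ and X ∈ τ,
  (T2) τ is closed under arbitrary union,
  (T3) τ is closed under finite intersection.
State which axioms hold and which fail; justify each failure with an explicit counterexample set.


τ IS a topology on X.

Axiom (T1): ∅ ∈ τ? Yes; X ∈ τ? Yes.
Axiom (T2/T3): check pairwise unions and intersections of members of τ.
All pairwise intersections and unions checked — each lies in τ. Therefore τ satisfies (T1), (T2), (T3): it IS a topology on X.


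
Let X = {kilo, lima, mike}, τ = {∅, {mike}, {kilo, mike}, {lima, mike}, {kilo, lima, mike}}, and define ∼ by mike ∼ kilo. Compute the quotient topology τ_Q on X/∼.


X/∼ = {[kilo=mike], [lima]}; |τ_Q| = 3.

Equivalence classes: [kilo=mike], [lima].
Quotient map π: X → X/∼ sends kilo ↦ [kilo=mike], lima ↦ [lima], mike ↦ [kilo=mike].
For each subset V ⊆ X/∼, compute π^{-1}(V) ⊆ X and check whether π^{-1}(V) ∈ τ. V is open in τ_Q iff π^{-1}(V) ∈ τ.
  V = {}: π^{-1}(V) = ∅ ∈ τ ✓.
  V = {[kilo=mike]}: π^{-1}(V) = {kilo, mike} ∈ τ ✓.
  V = {[lima]}: π^{-1}(V) = {lima} ∉ τ ✗.
  V = {[kilo=mike], [lima]}: π^{-1}(V) = {kilo, lima, mike} ∈ τ ✓.
Open sets in the quotient: τ_Q = {{}, {[kilo=mike]}, {[kilo=mike], [lima]}} (3 elements).


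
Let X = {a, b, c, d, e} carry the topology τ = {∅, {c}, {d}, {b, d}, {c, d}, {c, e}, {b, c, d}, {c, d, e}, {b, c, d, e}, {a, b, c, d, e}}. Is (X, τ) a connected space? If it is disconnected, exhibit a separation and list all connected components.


(X, τ) is connected.

Find clopen sets (U ∈ τ with X ∖ U ∈ τ):
  U = ∅, X ∖ U = {a, b, c, d, e} — both open, so U is clopen.
  U = {a, b, c, d, e}, X ∖ U = ∅ — both open, so U is clopen.
Only trivial clopens (∅ and X) exist, so (X, τ) is connected.
Compute connected components by grouping points that agree on all clopens:
  component: {a, b, c, d, e}


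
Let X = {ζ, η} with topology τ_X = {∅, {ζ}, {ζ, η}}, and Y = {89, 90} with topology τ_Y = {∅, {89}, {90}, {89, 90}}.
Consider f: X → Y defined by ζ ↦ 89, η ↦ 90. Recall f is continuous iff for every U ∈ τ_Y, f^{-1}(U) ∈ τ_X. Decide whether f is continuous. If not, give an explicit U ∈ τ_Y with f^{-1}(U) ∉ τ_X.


f is NOT continuous.

Compute f^{-1}(U) for each U ∈ τ_Y:
  U = ∅: f^{-1}(U) = ∅ ∈ τ_X ✓.
  U = {89}: f^{-1}(U) = {ζ} ∈ τ_X ✓.
  U = {90}: f^{-1}(U) = {η} ∉ τ_X ✗.
  U = {89, 90}: f^{-1}(U) = {ζ, η} ∈ τ_X ✓.
Found U = {90} with f^{-1}(U) = {η} not in τ_X. Therefore f is NOT continuous.


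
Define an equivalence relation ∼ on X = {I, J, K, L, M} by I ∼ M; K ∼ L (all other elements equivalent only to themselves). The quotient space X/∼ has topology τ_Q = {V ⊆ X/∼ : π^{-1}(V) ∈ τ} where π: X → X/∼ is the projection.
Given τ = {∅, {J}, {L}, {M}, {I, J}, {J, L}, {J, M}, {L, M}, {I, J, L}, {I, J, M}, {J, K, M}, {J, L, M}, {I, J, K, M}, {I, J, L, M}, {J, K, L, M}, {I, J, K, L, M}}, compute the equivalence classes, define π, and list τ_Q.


X/∼ = {[I=M], [J], [K=L]}; |τ_Q| = 4.

Equivalence classes: [I=M], [J], [K=L].
Quotient map π: X → X/∼ sends I ↦ [I=M], J ↦ [J], K ↦ [K=L], L ↦ [K=L], M ↦ [I=M].
For each subset V ⊆ X/∼, compute π^{-1}(V) ⊆ X and check whether π^{-1}(V) ∈ τ. V is open in τ_Q iff π^{-1}(V) ∈ τ.
  V = {}: π^{-1}(V) = ∅ ∈ τ ✓.
  V = {[I=M]}: π^{-1}(V) = {I, M} ∉ τ ✗.
  V = {[J]}: π^{-1}(V) = {J} ∈ τ ✓.
  V = {[I=M], [J]}: π^{-1}(V) = {I, J, M} ∈ τ ✓.
  V = {[K=L]}: π^{-1}(V) = {K, L} ∉ τ ✗.
  V = {[I=M], [K=L]}: π^{-1}(V) = {I, K, L, M} ∉ τ ✗.
  V = {[J], [K=L]}: π^{-1}(V) = {J, K, L} ∉ τ ✗.
  V = {[I=M], [J], [K=L]}: π^{-1}(V) = {I, J, K, L, M} ∈ τ ✓.
Open sets in the quotient: τ_Q = {{}, {[J]}, {[I=M], [J]}, {[I=M], [J], [K=L]}} (4 elements).


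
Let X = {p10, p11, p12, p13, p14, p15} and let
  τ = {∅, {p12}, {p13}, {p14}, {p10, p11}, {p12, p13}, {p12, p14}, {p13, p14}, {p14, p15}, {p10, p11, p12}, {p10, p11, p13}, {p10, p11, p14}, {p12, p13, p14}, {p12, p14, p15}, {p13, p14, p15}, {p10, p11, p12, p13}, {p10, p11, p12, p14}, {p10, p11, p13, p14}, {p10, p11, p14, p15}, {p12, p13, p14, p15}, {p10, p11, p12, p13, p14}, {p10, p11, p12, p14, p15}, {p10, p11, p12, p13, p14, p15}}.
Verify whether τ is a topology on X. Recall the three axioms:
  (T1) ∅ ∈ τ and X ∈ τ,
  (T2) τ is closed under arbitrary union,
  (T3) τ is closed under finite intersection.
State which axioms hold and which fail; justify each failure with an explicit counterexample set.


τ is NOT a topology on X.

Axiom (T1): ∅ ∈ τ? Yes; X ∈ τ? Yes.
Axiom (T2/T3): check pairwise unions and intersections of members of τ.
Counterexample for (T2): {p13} ∪ {p10, p11, p14, p15} = {p10, p11, p13, p14, p15} ∉ τ. Therefore τ is NOT a topology.


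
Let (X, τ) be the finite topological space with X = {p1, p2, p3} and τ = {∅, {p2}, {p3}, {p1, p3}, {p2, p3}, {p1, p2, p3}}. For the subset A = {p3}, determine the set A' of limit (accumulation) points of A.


A' = {p1}

For each x ∈ X, list the open sets U ∈ τ with x ∈ U, then check whether U ∩ (A ∖ {x}) ≠ ∅ for every such U.
  x = p1: opens ∋ x are {p1, p3}, {p1, p2, p3}; each meets A ∖ {p1}, so x IS a limit point.
  x = p2: open {p2} ∋ x has {p2} ∩ (A ∖ {p2}) = ∅, so x is NOT a limit point.
  x = p3: open {p3} ∋ x has {p3} ∩ (A ∖ {p3}) = ∅, so x is NOT a limit point.
Collecting: A' = {p1}.


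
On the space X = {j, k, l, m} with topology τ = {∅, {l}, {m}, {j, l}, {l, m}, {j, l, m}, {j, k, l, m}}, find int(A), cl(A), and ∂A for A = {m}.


int(A) = {m}, cl(A) = {k, m}, ∂A = {k}.

Closed sets in (X, τ) are complements of opens:
  closed(X, τ) = {∅, {k}, {j, k}, {k, m}, {j, k, l}, {j, k, m}, {j, k, l, m}}.
int(A) = ⋃ {U ∈ τ : U ⊆ A}. Opens contained in A: ∅, {m}.
Taking the union of these: int(A) = {m}.
cl(A) = ⋂ {C closed : A ⊆ C}. Closed sets containing A: {k, m}, {j, k, m}, {j, k, l, m}.
Intersecting these: cl(A) = {k, m}.
∂A = cl(A) ∖ int(A) = {k, m} ∖ {m} = {k}.


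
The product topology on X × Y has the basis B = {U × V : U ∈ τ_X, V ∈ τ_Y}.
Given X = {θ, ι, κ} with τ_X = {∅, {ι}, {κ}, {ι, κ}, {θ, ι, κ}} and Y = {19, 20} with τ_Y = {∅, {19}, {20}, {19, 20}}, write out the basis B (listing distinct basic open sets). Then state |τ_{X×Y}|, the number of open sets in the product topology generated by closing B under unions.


Basis B = {∅ × ∅, {ι} × {19}, {ι} × {20}, {κ} × {19}, {κ} × {20}, {ι} × {19, 20}, {ι, κ} × {19}, {ι, κ} × {20}, {κ} × {19, 20}, {θ, ι, κ} × {19}, {θ, ι, κ} × {20}, {ι, κ} × {19, 20}, {θ, ι, κ} × {19, 20}}; |τ_{X×Y}| = 25.

Enumerate products U × V with U ∈ τ_X, V ∈ τ_Y (deduplicated):
  ∅ × ∅ = {} (∅)
  {ι} × {19} = {(ι,19)}
  {ι} × {20} = {(ι,20)}
  {κ} × {19} = {(κ,19)}
  {κ} × {20} = {(κ,20)}
  {ι} × {19, 20} = {(ι,19), (ι,20)}
  {ι, κ} × {19} = {(ι,19), (κ,19)}
  {ι, κ} × {20} = {(ι,20), (κ,20)}
  {κ} × {19, 20} = {(κ,19), (κ,20)}
  {θ, ι, κ} × {19} = {(θ,19), (ι,19), (κ,19)}
  {θ, ι, κ} × {20} = {(θ,20), (ι,20), (κ,20)}
  {ι, κ} × {19, 20} = {(ι,19), (ι,20), (κ,19), (κ,20)}
  {θ, ι, κ} × {19, 20} = {(θ,19), (θ,20), (ι,19), (ι,20), (κ,19), (κ,20)}
These 13 distinct sets form the basis B.
Close under arbitrary unions to get τ_{X×Y}; counting gives |τ_{X×Y}| = 25.


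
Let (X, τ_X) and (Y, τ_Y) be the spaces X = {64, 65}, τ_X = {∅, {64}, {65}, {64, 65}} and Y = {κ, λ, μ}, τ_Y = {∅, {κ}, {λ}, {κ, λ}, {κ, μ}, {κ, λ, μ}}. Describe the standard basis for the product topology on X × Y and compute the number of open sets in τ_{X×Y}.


Basis B = {∅ × ∅, {64} × {κ}, {64} × {λ}, {65} × {κ}, {65} × {λ}, {64} × {κ, λ}, {64} × {κ, μ}, {64, 65} × {κ}, {64, 65} × {λ}, {65} × {κ, λ}, {65} × {κ, μ}, {64} × {κ, λ, μ}, {65} × {κ, λ, μ}, {64, 65} × {κ, λ}, {64, 65} × {κ, μ}, {64, 65} × {κ, λ, μ}}; |τ_{X×Y}| = 36.

Enumerate products U × V with U ∈ τ_X, V ∈ τ_Y (deduplicated):
  ∅ × ∅ = {} (∅)
  {64} × {κ} = {(64,κ)}
  {64} × {λ} = {(64,λ)}
  {65} × {κ} = {(65,κ)}
  {65} × {λ} = {(65,λ)}
  {64} × {κ, λ} = {(64,κ), (64,λ)}
  {64} × {κ, μ} = {(64,κ), (64,μ)}
  {64, 65} × {κ} = {(64,κ), (65,κ)}
  {64, 65} × {λ} = {(64,λ), (65,λ)}
  {65} × {κ, λ} = {(65,κ), (65,λ)}
  {65} × {κ, μ} = {(65,κ), (65,μ)}
  {64} × {κ, λ, μ} = {(64,κ), (64,λ), (64,μ)}
  {65} × {κ, λ, μ} = {(65,κ), (65,λ), (65,μ)}
  {64, 65} × {κ, λ} = {(64,κ), (64,λ), (65,κ), (65,λ)}
  {64, 65} × {κ, μ} = {(64,κ), (64,μ), (65,κ), (65,μ)}
  {64, 65} × {κ, λ, μ} = {(64,κ), (64,λ), (64,μ), (65,κ), (65,λ), (65,μ)}
These 16 distinct sets form the basis B.
Close under arbitrary unions to get τ_{X×Y}; counting gives |τ_{X×Y}| = 36.


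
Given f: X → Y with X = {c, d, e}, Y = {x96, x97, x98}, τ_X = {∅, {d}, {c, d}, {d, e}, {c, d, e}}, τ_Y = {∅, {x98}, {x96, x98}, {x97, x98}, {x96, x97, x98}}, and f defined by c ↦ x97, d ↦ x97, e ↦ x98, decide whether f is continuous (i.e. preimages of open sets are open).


f is NOT continuous.

Compute f^{-1}(U) for each U ∈ τ_Y:
  U = ∅: f^{-1}(U) = ∅ ∈ τ_X ✓.
  U = {x98}: f^{-1}(U) = {e} ∉ τ_X ✗.
  U = {x96, x98}: f^{-1}(U) = {e} ∉ τ_X ✗.
  U = {x97, x98}: f^{-1}(U) = {c, d, e} ∈ τ_X ✓.
  U = {x96, x97, x98}: f^{-1}(U) = {c, d, e} ∈ τ_X ✓.
Found U = {x98} with f^{-1}(U) = {e} not in τ_X. Therefore f is NOT continuous.


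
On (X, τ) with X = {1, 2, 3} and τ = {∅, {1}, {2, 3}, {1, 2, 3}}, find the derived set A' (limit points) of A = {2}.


A' = {3}

For each x ∈ X, list the open sets U ∈ τ with x ∈ U, then check whether U ∩ (A ∖ {x}) ≠ ∅ for every such U.
  x = 1: open {1} ∋ x has {1} ∩ (A ∖ {1}) = ∅, so x is NOT a limit point.
  x = 2: open {2, 3} ∋ x has {2, 3} ∩ (A ∖ {2}) = ∅, so x is NOT a limit point.
  x = 3: opens ∋ x are {2, 3}, {1, 2, 3}; each meets A ∖ {3}, so x IS a limit point.
Collecting: A' = {3}.


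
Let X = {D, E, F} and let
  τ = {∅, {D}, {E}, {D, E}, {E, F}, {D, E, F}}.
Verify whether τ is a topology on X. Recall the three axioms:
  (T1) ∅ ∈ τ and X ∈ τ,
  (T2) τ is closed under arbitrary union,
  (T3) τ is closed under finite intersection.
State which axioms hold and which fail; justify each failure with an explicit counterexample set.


τ IS a topology on X.

Axiom (T1): ∅ ∈ τ? Yes; X ∈ τ? Yes.
Axiom (T2/T3): check pairwise unions and intersections of members of τ.
All pairwise intersections and unions checked — each lies in τ. Therefore τ satisfies (T1), (T2), (T3): it IS a topology on X.


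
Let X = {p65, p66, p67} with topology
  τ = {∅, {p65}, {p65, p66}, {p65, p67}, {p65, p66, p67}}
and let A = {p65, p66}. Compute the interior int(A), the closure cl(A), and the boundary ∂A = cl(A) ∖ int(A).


int(A) = {p65, p66}, cl(A) = {p65, p66, p67}, ∂A = {p67}.

Closed sets in (X, τ) are complements of opens:
  closed(X, τ) = {∅, {p66}, {p67}, {p66, p67}, {p65, p66, p67}}.
int(A) = ⋃ {U ∈ τ : U ⊆ A}. Opens contained in A: ∅, {p65}, {p65, p66}.
Taking the union of these: int(A) = {p65, p66}.
cl(A) = ⋂ {C closed : A ⊆ C}. Closed sets containing A: {p65, p66, p67}.
Intersecting these: cl(A) = {p65, p66, p67}.
∂A = cl(A) ∖ int(A) = {p65, p66, p67} ∖ {p65, p66} = {p67}.


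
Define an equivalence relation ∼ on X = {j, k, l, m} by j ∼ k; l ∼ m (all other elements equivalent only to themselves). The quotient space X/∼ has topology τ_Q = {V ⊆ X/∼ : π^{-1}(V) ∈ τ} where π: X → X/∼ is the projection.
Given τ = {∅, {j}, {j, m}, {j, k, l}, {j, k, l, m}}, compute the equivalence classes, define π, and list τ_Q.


X/∼ = {[j=k], [l=m]}; |τ_Q| = 2.

Equivalence classes: [j=k], [l=m].
Quotient map π: X → X/∼ sends j ↦ [j=k], k ↦ [j=k], l ↦ [l=m], m ↦ [l=m].
For each subset V ⊆ X/∼, compute π^{-1}(V) ⊆ X and check whether π^{-1}(V) ∈ τ. V is open in τ_Q iff π^{-1}(V) ∈ τ.
  V = {}: π^{-1}(V) = ∅ ∈ τ ✓.
  V = {[j=k]}: π^{-1}(V) = {j, k} ∉ τ ✗.
  V = {[l=m]}: π^{-1}(V) = {l, m} ∉ τ ✗.
  V = {[j=k], [l=m]}: π^{-1}(V) = {j, k, l, m} ∈ τ ✓.
Open sets in the quotient: τ_Q = {{}, {[j=k], [l=m]}} (2 elements).


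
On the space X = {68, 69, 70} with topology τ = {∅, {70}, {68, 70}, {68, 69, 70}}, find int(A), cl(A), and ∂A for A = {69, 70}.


int(A) = {70}, cl(A) = {68, 69, 70}, ∂A = {68, 69}.

Closed sets in (X, τ) are complements of opens:
  closed(X, τ) = {∅, {69}, {68, 69}, {68, 69, 70}}.
int(A) = ⋃ {U ∈ τ : U ⊆ A}. Opens contained in A: ∅, {70}.
Taking the union of these: int(A) = {70}.
cl(A) = ⋂ {C closed : A ⊆ C}. Closed sets containing A: {68, 69, 70}.
Intersecting these: cl(A) = {68, 69, 70}.
∂A = cl(A) ∖ int(A) = {68, 69, 70} ∖ {70} = {68, 69}.


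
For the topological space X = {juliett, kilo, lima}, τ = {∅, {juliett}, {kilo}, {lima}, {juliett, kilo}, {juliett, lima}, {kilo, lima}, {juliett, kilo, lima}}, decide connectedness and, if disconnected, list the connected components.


(X, τ) is disconnected; components = [{juliett}, {kilo}, {lima}].

Find clopen sets (U ∈ τ with X ∖ U ∈ τ):
  U = ∅, X ∖ U = {juliett, kilo, lima} — both open, so U is clopen.
  U = {juliett}, X ∖ U = {kilo, lima} — both open, so U is clopen.
  U = {kilo}, X ∖ U = {juliett, lima} — both open, so U is clopen.
  U = {lima}, X ∖ U = {juliett, kilo} — both open, so U is clopen.
  U = {juliett, kilo}, X ∖ U = {lima} — both open, so U is clopen.
  U = {juliett, lima}, X ∖ U = {kilo} — both open, so U is clopen.
  U = {kilo, lima}, X ∖ U = {juliett} — both open, so U is clopen.
  U = {juliett, kilo, lima}, X ∖ U = ∅ — both open, so U is clopen.
Nontrivial clopen(s) exist: e.g. {juliett, lima}. So (X, τ) is disconnected.
Compute connected components by grouping points that agree on all clopens:
  component: {juliett}
  component: {kilo}
  component: {lima}


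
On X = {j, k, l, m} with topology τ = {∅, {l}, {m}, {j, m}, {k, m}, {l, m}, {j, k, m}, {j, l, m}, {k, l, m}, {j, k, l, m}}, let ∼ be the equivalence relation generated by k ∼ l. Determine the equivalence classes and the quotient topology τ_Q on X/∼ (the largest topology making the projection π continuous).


X/∼ = {[j], [k=l], [m]}; |τ_Q| = 5.

Equivalence classes: [j], [k=l], [m].
Quotient map π: X → X/∼ sends j ↦ [j], k ↦ [k=l], l ↦ [k=l], m ↦ [m].
For each subset V ⊆ X/∼, compute π^{-1}(V) ⊆ X and check whether π^{-1}(V) ∈ τ. V is open in τ_Q iff π^{-1}(V) ∈ τ.
  V = {}: π^{-1}(V) = ∅ ∈ τ ✓.
  V = {[j]}: π^{-1}(V) = {j} ∉ τ ✗.
  V = {[k=l]}: π^{-1}(V) = {k, l} ∉ τ ✗.
  V = {[j], [k=l]}: π^{-1}(V) = {j, k, l} ∉ τ ✗.
  V = {[m]}: π^{-1}(V) = {m} ∈ τ ✓.
  V = {[j], [m]}: π^{-1}(V) = {j, m} ∈ τ ✓.
  V = {[k=l], [m]}: π^{-1}(V) = {k, l, m} ∈ τ ✓.
  V = {[j], [k=l], [m]}: π^{-1}(V) = {j, k, l, m} ∈ τ ✓.
Open sets in the quotient: τ_Q = {{}, {[m]}, {[j], [m]}, {[k=l], [m]}, {[j], [k=l], [m]}} (5 elements).


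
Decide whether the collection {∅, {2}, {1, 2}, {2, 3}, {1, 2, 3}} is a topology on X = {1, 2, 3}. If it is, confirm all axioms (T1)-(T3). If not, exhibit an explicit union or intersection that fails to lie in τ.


τ IS a topology on X.

Axiom (T1): ∅ ∈ τ? Yes; X ∈ τ? Yes.
Axiom (T2/T3): check pairwise unions and intersections of members of τ.
All pairwise intersections and unions checked — each lies in τ. Therefore τ satisfies (T1), (T2), (T3): it IS a topology on X.


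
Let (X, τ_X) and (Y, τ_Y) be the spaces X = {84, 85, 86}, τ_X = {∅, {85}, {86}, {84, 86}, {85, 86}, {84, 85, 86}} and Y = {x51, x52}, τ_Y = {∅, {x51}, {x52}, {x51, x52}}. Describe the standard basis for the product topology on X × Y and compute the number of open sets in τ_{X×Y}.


Basis B = {∅ × ∅, {85} × {x51}, {85} × {x52}, {86} × {x51}, {86} × {x52}, {84, 86} × {x51}, {84, 86} × {x52}, {85} × {x51, x52}, {85, 86} × {x51}, {85, 86} × {x52}, {86} × {x51, x52}, {84, 85, 86} × {x51}, {84, 85, 86} × {x52}, {84, 86} × {x51, x52}, {85, 86} × {x51, x52}, {84, 85, 86} × {x51, x52}}; |τ_{X×Y}| = 36.

Enumerate products U × V with U ∈ τ_X, V ∈ τ_Y (deduplicated):
  ∅ × ∅ = {} (∅)
  {85} × {x51} = {(85,x51)}
  {85} × {x52} = {(85,x52)}
  {86} × {x51} = {(86,x51)}
  {86} × {x52} = {(86,x52)}
  {84, 86} × {x51} = {(84,x51), (86,x51)}
  {84, 86} × {x52} = {(84,x52), (86,x52)}
  {85} × {x51, x52} = {(85,x51), (85,x52)}
  {85, 86} × {x51} = {(85,x51), (86,x51)}
  {85, 86} × {x52} = {(85,x52), (86,x52)}
  {86} × {x51, x52} = {(86,x51), (86,x52)}
  {84, 85, 86} × {x51} = {(84,x51), (85,x51), (86,x51)}
  {84, 85, 86} × {x52} = {(84,x52), (85,x52), (86,x52)}
  {84, 86} × {x51, x52} = {(84,x51), (84,x52), (86,x51), (86,x52)}
  {85, 86} × {x51, x52} = {(85,x51), (85,x52), (86,x51), (86,x52)}
  {84, 85, 86} × {x51, x52} = {(84,x51), (84,x52), (85,x51), (85,x52), (86,x51), (86,x52)}
These 16 distinct sets form the basis B.
Close under arbitrary unions to get τ_{X×Y}; counting gives |τ_{X×Y}| = 36.


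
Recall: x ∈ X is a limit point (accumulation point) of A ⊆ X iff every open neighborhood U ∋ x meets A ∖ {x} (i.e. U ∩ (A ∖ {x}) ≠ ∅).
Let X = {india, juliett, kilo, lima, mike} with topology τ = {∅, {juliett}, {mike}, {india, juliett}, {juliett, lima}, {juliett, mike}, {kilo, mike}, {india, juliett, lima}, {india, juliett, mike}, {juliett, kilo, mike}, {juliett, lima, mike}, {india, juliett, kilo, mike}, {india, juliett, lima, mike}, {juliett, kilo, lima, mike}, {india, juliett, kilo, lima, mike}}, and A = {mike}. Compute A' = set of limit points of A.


A' = {kilo}

For each x ∈ X, list the open sets U ∈ τ with x ∈ U, then check whether U ∩ (A ∖ {x}) ≠ ∅ for every such U.
  x = india: open {india, juliett} ∋ x has {india, juliett} ∩ (A ∖ {india}) = ∅, so x is NOT a limit point.
  x = juliett: open {juliett} ∋ x has {juliett} ∩ (A ∖ {juliett}) = ∅, so x is NOT a limit point.
  x = kilo: opens ∋ x are {kilo, mike}, {juliett, kilo, mike}, {india, juliett, kilo, mike}, {juliett, kilo, lima, mike}, {india, juliett, kilo, lima, mike}; each meets A ∖ {kilo}, so x IS a limit point.
  x = lima: open {juliett, lima} ∋ x has {juliett, lima} ∩ (A ∖ {lima}) = ∅, so x is NOT a limit point.
  x = mike: open {mike} ∋ x has {mike} ∩ (A ∖ {mike}) = ∅, so x is NOT a limit point.
Collecting: A' = {kilo}.


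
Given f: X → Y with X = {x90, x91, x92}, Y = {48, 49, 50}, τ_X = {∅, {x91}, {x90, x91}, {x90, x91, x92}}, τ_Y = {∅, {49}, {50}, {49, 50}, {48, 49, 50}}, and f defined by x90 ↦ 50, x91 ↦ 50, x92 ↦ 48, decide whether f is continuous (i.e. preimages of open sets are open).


f IS continuous.

Compute f^{-1}(U) for each U ∈ τ_Y:
  U = ∅: f^{-1}(U) = ∅ ∈ τ_X ✓.
  U = {49}: f^{-1}(U) = ∅ ∈ τ_X ✓.
  U = {50}: f^{-1}(U) = {x90, x91} ∈ τ_X ✓.
  U = {49, 50}: f^{-1}(U) = {x90, x91} ∈ τ_X ✓.
  U = {48, 49, 50}: f^{-1}(U) = {x90, x91, x92} ∈ τ_X ✓.
Every preimage lies in τ_X, so f IS continuous.


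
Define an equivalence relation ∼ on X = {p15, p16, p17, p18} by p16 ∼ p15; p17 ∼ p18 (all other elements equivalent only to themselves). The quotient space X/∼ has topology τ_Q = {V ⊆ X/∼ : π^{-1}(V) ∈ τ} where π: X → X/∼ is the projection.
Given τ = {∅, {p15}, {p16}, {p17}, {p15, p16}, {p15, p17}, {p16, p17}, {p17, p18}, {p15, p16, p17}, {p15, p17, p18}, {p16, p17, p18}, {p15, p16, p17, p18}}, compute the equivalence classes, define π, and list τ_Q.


X/∼ = {[p15=p16], [p17=p18]}; |τ_Q| = 4.

Equivalence classes: [p15=p16], [p17=p18].
Quotient map π: X → X/∼ sends p15 ↦ [p15=p16], p16 ↦ [p15=p16], p17 ↦ [p17=p18], p18 ↦ [p17=p18].
For each subset V ⊆ X/∼, compute π^{-1}(V) ⊆ X and check whether π^{-1}(V) ∈ τ. V is open in τ_Q iff π^{-1}(V) ∈ τ.
  V = {}: π^{-1}(V) = ∅ ∈ τ ✓.
  V = {[p15=p16]}: π^{-1}(V) = {p15, p16} ∈ τ ✓.
  V = {[p17=p18]}: π^{-1}(V) = {p17, p18} ∈ τ ✓.
  V = {[p15=p16], [p17=p18]}: π^{-1}(V) = {p15, p16, p17, p18} ∈ τ ✓.
Open sets in the quotient: τ_Q = {{}, {[p15=p16]}, {[p17=p18]}, {[p15=p16], [p17=p18]}} (4 elements).
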